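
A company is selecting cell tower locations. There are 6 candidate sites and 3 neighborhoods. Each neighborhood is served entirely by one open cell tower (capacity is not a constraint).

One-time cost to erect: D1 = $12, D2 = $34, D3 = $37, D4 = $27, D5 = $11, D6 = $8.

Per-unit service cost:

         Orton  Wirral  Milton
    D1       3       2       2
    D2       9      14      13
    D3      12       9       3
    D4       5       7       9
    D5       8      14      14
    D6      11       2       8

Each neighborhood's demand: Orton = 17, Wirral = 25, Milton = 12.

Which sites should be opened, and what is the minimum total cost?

For any fixed open set, each neighborhood goes to its cheapest open site; total = fixed + service.
{D1}: Orton→D1 3·17=51, Wirral→D1 2·25=50, Milton→D1 2·12=24. Service 125; fixed 12; total 137.
{D1, D6}: Orton→D1 3·17=51, Wirral→D1 2·25=50, Milton→D1 2·12=24. Service 125; fixed 20; total 145.
{D1, D5}: service 125 + fixed 23 = 148
{D1, D2, D3, D4, D5, D6}: service 125 + fixed 129 = 254
No other subset beats 137.

Open D1 only; minimum total cost 137.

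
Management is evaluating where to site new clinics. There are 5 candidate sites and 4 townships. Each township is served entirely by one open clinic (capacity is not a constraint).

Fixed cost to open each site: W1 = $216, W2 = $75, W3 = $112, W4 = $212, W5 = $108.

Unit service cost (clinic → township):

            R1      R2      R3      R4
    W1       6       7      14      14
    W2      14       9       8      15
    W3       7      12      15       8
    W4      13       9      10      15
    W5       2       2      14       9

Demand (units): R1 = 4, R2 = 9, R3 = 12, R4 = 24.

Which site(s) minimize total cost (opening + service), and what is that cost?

Open W5 only; minimum total cost 518.

For any fixed open set, each township goes to its cheapest open site; total = fixed + service.
{W5}: R1→W5 2·4=8, R2→W5 2·9=18, R3→W5 14·12=168, R4→W5 9·24=216. Service 410; fixed 108; total 518.
{W2, W5}: R1→W5 2·4=8, R2→W5 2·9=18, R3→W2 8·12=96, R4→W5 9·24=216. Service 338; fixed 183; total 521.
{W2, W3}: R1→W3 7·4=28, R2→W2 9·9=81, R3→W2 8·12=96, R4→W3 8·24=192. Service 397; fixed 187; total 584.
{W1, W2, W3, W4, W5}: service 314 + fixed 723 = 1037
No other subset beats 518.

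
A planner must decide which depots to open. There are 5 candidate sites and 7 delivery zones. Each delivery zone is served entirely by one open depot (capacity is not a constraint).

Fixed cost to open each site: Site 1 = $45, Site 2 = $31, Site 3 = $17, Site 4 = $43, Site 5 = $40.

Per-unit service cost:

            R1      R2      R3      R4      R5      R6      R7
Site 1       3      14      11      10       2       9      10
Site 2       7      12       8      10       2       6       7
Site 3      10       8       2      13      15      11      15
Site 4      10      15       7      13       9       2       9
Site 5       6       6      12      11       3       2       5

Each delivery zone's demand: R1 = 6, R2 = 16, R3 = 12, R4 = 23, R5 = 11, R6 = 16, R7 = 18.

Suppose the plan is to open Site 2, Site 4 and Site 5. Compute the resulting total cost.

Each delivery zone is assigned to its cheapest site among the open ones.
{Site 2, Site 4, Site 5}: R1→Site 5 6·6=36, R2→Site 5 6·16=96, R3→Site 4 7·12=84, R4→Site 2 10·23=230, R5→Site 2 2·11=22, R6→Site 4 2·16=32, R7→Site 5 5·18=90. Service 590; fixed 114; total 704.

Total cost: 704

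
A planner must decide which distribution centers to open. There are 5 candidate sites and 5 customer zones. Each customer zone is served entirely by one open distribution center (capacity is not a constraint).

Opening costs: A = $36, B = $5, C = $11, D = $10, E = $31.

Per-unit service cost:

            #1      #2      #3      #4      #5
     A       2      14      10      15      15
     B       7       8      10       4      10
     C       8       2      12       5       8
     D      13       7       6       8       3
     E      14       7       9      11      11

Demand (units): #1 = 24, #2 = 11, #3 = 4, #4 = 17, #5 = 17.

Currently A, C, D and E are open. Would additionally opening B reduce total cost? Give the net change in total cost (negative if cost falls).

Current service cost with {A, C, D, E}: 230.
Adding B: each customer zone re-picks its cheapest; new service cost 213, saving 17.
Extra fixed cost: 5. Net change = 5 − 17 = -12.
(Totals: 318 → 306.)

Yes — net change −12 (cost falls by 12).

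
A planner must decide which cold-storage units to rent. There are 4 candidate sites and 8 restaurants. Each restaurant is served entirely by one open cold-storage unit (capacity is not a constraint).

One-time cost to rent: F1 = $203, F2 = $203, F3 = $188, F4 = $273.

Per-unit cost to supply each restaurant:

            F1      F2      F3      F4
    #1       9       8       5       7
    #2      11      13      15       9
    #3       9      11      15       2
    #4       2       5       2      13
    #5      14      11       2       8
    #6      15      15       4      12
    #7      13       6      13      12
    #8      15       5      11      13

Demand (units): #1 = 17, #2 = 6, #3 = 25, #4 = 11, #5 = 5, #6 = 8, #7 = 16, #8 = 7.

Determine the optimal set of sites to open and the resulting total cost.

Open F3 and F4; minimum total cost 983.

For any fixed open set, each restaurant goes to its cheapest open site; total = fixed + service.
{F3, F4}: #1→F3 5·17=85, #2→F4 9·6=54, #3→F4 2·25=50, #4→F3 2·11=22, #5→F3 2·5=10, #6→F3 4·8=32, #7→F4 12·16=192, #8→F3 11·7=77. Service 522; fixed 461; total 983.
{F2, F4}: service 545 + fixed 476 = 1021
{F2, F3}: service 633 + fixed 391 = 1024
{F1, F2, F3, F4}: service 384 + fixed 867 = 1251
No other subset beats 983.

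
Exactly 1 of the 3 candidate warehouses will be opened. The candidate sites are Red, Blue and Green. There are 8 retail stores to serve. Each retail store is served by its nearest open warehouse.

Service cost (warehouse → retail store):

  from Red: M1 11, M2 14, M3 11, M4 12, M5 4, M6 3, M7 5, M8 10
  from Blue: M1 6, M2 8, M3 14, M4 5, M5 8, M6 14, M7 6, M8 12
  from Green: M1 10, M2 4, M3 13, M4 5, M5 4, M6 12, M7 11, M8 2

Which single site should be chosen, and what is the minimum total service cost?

Choose Green only; total service cost 61.

With exactly 1 open, each retail store uses its cheapest among the chosen.
{Green}: M1→Green 10, M2→Green 4, M3→Green 13, M4→Green 5, M5→Green 4, M6→Green 12, M7→Green 11, M8→Green 2. Service cost 61.
{Red}: service cost 70
{Blue}: service cost 73
Among all 3 size-1 choices, {Green} is lowest.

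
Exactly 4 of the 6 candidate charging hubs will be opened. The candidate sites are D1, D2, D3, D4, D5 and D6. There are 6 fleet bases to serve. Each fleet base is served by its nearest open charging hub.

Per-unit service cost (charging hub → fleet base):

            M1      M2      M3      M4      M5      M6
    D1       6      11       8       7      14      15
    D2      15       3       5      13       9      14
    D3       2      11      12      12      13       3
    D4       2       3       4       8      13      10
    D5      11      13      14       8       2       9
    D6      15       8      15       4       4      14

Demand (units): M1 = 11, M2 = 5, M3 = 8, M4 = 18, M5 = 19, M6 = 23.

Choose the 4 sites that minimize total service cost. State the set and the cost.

Choose D3, D4, D5 and D6; total service cost 248.

With exactly 4 open, each fleet base uses its cheapest among the chosen.
{D3, D4, D5, D6}: M1→D3 2·11=22, M2→D4 3·5=15, M3→D4 4·8=32, M4→D6 4·18=72, M5→D5 2·19=38, M6→D3 3·23=69. Service cost 248.
{D2, D3, D5, D6}: service cost 256
{D1, D3, D4, D6}: service cost 286
Among all 15 size-4 choices, {D3, D4, D5, D6} is lowest.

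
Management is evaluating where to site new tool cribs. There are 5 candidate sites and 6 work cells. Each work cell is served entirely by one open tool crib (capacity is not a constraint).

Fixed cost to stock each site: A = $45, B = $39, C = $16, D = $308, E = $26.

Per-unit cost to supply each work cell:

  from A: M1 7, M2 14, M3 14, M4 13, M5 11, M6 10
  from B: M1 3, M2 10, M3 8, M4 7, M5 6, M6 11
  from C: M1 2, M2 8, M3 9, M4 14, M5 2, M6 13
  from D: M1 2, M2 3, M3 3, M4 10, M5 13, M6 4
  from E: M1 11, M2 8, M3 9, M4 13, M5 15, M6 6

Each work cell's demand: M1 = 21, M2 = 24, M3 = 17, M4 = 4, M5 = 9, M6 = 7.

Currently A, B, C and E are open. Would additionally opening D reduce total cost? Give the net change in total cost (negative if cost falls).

Current service cost with {A, B, C, E}: 458.
Adding D: each work cell re-picks its cheapest; new service cost 239, saving 219.
Extra fixed cost: 308. Net change = 308 − 219 = 89.
(Totals: 584 → 673.)

No — net change +89 (cost rises by 89).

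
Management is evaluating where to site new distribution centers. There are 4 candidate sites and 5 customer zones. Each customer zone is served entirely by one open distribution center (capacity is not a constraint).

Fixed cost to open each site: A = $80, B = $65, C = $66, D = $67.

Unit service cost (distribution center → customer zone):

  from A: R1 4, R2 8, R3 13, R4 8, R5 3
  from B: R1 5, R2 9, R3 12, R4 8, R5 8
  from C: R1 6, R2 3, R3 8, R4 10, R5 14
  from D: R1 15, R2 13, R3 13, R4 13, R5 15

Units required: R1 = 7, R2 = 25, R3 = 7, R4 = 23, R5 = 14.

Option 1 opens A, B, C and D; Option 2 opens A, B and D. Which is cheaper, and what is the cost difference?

Option 1: {A, B, C, D}: R1→A 4·7=28, R2→C 3·25=75, R3→C 8·7=56, R4→A 8·23=184, R5→A 3·14=42. Service 385; fixed 278; total 663.
Option 2: {A, B, D}: R1→A 4·7=28, R2→A 8·25=200, R3→B 12·7=84, R4→A 8·23=184, R5→A 3·14=42. Service 538; fixed 212; total 750.
Difference: |663 − 750| = 87.

Option 1 is cheaper by 87.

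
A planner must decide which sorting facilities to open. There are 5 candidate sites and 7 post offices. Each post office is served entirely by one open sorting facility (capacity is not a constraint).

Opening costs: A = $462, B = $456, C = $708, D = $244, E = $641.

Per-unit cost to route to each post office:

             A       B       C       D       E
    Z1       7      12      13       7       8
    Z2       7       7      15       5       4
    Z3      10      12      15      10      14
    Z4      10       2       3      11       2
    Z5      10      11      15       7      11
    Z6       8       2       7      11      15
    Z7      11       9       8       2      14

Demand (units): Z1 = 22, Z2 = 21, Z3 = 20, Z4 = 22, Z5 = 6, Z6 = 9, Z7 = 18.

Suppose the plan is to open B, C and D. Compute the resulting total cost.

Total cost: 2007

Each post office is assigned to its cheapest site among the open ones.
{B, C, D}: Z1→D 7·22=154, Z2→D 5·21=105, Z3→D 10·20=200, Z4→B 2·22=44, Z5→D 7·6=42, Z6→B 2·9=18, Z7→D 2·18=36. Service 599; fixed 1408; total 2007.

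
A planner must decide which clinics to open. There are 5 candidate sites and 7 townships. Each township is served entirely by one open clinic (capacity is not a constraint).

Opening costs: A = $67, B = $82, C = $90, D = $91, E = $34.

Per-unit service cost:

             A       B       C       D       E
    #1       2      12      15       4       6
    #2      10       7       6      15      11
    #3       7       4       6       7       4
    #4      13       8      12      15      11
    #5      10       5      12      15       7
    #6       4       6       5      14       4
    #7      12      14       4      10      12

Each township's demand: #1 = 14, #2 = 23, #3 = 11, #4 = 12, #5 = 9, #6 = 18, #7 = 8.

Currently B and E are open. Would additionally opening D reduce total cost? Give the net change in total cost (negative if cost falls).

Current service cost with {B, E}: 598.
Adding D: each township re-picks its cheapest; new service cost 554, saving 44.
Extra fixed cost: 91. Net change = 91 − 44 = 47.
(Totals: 714 → 761.)

No — net change +47 (cost rises by 47).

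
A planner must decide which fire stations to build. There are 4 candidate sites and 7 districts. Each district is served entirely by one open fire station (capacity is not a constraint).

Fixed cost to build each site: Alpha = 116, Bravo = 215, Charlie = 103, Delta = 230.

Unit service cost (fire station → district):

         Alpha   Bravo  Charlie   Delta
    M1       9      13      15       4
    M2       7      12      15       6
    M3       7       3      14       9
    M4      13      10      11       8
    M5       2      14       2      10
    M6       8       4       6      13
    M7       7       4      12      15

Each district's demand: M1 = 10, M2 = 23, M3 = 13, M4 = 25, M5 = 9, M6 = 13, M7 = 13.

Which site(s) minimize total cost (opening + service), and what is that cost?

For any fixed open set, each district goes to its cheapest open site; total = fixed + service.
{Alpha, Bravo}: M1→Alpha 9·10=90, M2→Alpha 7·23=161, M3→Bravo 3·13=39, M4→Bravo 10·25=250, M5→Alpha 2·9=18, M6→Bravo 4·13=52, M7→Bravo 4·13=52. Service 662; fixed 331; total 993.
{Alpha}: service 880 + fixed 116 = 996
{Alpha, Charlie}: service 804 + fixed 219 = 1023
{Alpha, Bravo, Charlie, Delta}: M1→Delta 4·10=40, M2→Delta 6·23=138, M3→Bravo 3·13=39, M4→Delta 8·25=200, M5→Alpha 2·9=18, M6→Bravo 4·13=52, M7→Bravo 4·13=52. Service 539; fixed 664; total 1203.
No other subset beats 993.

Open Alpha and Bravo; minimum total cost 993.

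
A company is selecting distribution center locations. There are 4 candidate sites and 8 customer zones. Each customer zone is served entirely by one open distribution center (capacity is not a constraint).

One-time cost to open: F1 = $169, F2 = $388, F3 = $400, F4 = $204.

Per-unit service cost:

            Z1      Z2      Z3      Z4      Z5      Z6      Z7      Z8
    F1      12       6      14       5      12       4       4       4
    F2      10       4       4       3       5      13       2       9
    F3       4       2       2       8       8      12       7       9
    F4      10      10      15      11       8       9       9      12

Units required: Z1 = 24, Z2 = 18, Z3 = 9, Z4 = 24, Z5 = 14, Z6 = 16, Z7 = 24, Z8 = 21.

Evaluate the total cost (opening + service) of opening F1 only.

Total cost: 1223

Each customer zone is assigned to its cheapest site among the open ones.
{F1}: Z1→F1 12·24=288, Z2→F1 6·18=108, Z3→F1 14·9=126, Z4→F1 5·24=120, Z5→F1 12·14=168, Z6→F1 4·16=64, Z7→F1 4·24=96, Z8→F1 4·21=84. Service 1054; fixed 169; total 1223.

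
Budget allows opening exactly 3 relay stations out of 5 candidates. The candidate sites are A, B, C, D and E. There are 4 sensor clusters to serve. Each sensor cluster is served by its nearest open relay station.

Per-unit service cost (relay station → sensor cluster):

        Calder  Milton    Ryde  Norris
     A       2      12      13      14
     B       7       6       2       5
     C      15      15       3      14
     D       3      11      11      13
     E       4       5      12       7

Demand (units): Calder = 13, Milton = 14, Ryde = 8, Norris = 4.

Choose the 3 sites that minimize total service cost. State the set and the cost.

Choose A, B and E; total service cost 132.

With exactly 3 open, each sensor cluster uses its cheapest among the chosen.
{A, B, E}: Calder→A 2·13=26, Milton→E 5·14=70, Ryde→B 2·8=16, Norris→B 5·4=20. Service cost 132.
{B, D, E}: service cost 145
{A, B, C}: service cost 146
Among all 10 size-3 choices, {A, B, E} is lowest.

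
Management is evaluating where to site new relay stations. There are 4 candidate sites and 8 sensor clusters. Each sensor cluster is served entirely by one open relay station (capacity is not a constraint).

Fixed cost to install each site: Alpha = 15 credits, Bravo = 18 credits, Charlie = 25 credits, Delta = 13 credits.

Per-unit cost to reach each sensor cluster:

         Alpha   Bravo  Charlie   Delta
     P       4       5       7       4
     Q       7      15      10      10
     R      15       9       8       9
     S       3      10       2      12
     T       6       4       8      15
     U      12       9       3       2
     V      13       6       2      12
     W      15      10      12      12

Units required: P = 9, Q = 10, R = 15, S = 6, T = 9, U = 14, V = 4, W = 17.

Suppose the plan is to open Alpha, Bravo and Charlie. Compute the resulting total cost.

Total cost: 552

Each sensor cluster is assigned to its cheapest site among the open ones.
{Alpha, Bravo, Charlie}: P→Alpha 4·9=36, Q→Alpha 7·10=70, R→Charlie 8·15=120, S→Charlie 2·6=12, T→Bravo 4·9=36, U→Charlie 3·14=42, V→Charlie 2·4=8, W→Bravo 10·17=170. Service 494; fixed 58; total 552.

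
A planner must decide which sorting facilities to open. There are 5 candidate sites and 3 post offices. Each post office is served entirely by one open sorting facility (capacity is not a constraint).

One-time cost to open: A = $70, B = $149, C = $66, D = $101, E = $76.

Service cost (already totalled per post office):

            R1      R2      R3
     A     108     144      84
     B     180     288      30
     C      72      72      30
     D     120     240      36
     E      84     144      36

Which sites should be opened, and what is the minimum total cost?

For any fixed open set, each post office goes to its cheapest open site; total = fixed + service.
{C}: R1→C 72, R2→C 72, R3→C 30. Service 174; fixed 66; total 240.
{A, C}: R1→C 72, R2→C 72, R3→C 30. Service 174; fixed 136; total 310.
{C, E}: service 174 + fixed 142 = 316
{A, B, C, D, E}: service 174 + fixed 462 = 636
No other subset beats 240.

Open C only; minimum total cost 240.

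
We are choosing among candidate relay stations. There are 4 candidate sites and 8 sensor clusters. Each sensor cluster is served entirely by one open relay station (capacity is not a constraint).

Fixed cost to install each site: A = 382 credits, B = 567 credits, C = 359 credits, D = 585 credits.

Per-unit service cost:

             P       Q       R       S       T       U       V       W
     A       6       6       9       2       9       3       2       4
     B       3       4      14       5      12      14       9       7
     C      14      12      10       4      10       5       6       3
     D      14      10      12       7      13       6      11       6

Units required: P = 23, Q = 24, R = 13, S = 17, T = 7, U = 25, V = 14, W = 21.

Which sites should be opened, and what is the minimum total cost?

Open A only; minimum total cost 1065.

For any fixed open set, each sensor cluster goes to its cheapest open site; total = fixed + service.
{A}: P→A 6·23=138, Q→A 6·24=144, R→A 9·13=117, S→A 2·17=34, T→A 9·7=63, U→A 3·25=75, V→A 2·14=28, W→A 4·21=84. Service 683; fixed 382; total 1065.
{A, C}: service 662 + fixed 741 = 1403
{C}: service 1150 + fixed 359 = 1509
{A, B, C, D}: P→B 3·23=69, Q→B 4·24=96, R→A 9·13=117, S→A 2·17=34, T→A 9·7=63, U→A 3·25=75, V→A 2·14=28, W→C 3·21=63. Service 545; fixed 1893; total 2438.
No other subset beats 1065.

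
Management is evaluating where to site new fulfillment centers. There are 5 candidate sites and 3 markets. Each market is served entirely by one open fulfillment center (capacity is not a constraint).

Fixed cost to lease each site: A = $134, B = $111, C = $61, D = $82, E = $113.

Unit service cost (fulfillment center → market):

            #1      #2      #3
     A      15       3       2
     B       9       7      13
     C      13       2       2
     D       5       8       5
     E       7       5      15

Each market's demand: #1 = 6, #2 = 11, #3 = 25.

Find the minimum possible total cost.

Minimum total cost: 211

For any fixed open set, each market goes to its cheapest open site; total = fixed + service.
{C}: #1→C 13·6=78, #2→C 2·11=22, #3→C 2·25=50. Service 150; fixed 61; total 211.
{C, D}: service 102 + fixed 143 = 245
{C, E}: #1→E 7·6=42, #2→C 2·11=22, #3→C 2·25=50. Service 114; fixed 174; total 288.
{A, B, C, D, E}: service 102 + fixed 501 = 603
No other subset beats 211.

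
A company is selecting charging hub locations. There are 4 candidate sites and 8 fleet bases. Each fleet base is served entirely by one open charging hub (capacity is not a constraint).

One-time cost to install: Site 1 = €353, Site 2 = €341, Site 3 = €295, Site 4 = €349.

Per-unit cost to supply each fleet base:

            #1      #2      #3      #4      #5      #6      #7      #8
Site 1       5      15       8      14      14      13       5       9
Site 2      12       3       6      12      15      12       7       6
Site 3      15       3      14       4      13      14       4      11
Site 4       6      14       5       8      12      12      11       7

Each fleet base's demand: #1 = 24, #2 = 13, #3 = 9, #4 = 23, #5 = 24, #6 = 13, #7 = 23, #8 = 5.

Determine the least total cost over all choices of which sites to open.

Minimum total cost: 1535

For any fixed open set, each fleet base goes to its cheapest open site; total = fixed + service.
{Site 3, Site 4}: #1→Site 4 6·24=144, #2→Site 3 3·13=39, #3→Site 4 5·9=45, #4→Site 3 4·23=92, #5→Site 4 12·24=288, #6→Site 4 12·13=156, #7→Site 3 4·23=92, #8→Site 4 7·5=35. Service 891; fixed 644; total 1535.
{Site 3}: #1→Site 3 15·24=360, #2→Site 3 3·13=39, #3→Site 3 14·9=126, #4→Site 3 4·23=92, #5→Site 3 13·24=312, #6→Site 3 14·13=182, #7→Site 3 4·23=92, #8→Site 3 11·5=55. Service 1258; fixed 295; total 1553.
{Site 1, Site 3}: #1→Site 1 5·24=120, #2→Site 3 3·13=39, #3→Site 1 8·9=72, #4→Site 3 4·23=92, #5→Site 3 13·24=312, #6→Site 1 13·13=169, #7→Site 3 4·23=92, #8→Site 1 9·5=45. Service 941; fixed 648; total 1589.
{Site 1, Site 2, Site 3, Site 4}: #1→Site 1 5·24=120, #2→Site 2 3·13=39, #3→Site 4 5·9=45, #4→Site 3 4·23=92, #5→Site 4 12·24=288, #6→Site 2 12·13=156, #7→Site 3 4·23=92, #8→Site 2 6·5=30. Service 862; fixed 1338; total 2200.
No other subset beats 1535.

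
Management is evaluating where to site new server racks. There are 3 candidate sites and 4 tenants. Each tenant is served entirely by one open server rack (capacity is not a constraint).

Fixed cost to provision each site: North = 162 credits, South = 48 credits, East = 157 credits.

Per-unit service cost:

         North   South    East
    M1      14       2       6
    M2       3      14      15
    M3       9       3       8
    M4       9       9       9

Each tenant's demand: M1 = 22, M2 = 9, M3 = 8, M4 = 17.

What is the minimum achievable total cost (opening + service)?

Minimum total cost: 395

For any fixed open set, each tenant goes to its cheapest open site; total = fixed + service.
{South}: M1→South 2·22=44, M2→South 14·9=126, M3→South 3·8=24, M4→South 9·17=153. Service 347; fixed 48; total 395.
{North, South}: service 248 + fixed 210 = 458
{South, East}: service 347 + fixed 205 = 552
{North, South, East}: service 248 + fixed 367 = 615
No other subset beats 395.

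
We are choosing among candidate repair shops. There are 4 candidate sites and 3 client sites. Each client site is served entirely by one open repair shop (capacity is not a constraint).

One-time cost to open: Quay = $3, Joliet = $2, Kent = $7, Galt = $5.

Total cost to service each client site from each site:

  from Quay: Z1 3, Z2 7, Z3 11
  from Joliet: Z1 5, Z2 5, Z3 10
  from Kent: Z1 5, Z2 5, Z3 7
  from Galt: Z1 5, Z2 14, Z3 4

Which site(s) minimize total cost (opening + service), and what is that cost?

For any fixed open set, each client site goes to its cheapest open site; total = fixed + service.
{Joliet, Galt}: Z1→Joliet 5, Z2→Joliet 5, Z3→Galt 4. Service 14; fixed 7; total 21.
{Quay, Joliet, Galt}: service 12 + fixed 10 = 22
{Quay, Galt}: service 14 + fixed 8 = 22
{Quay, Joliet, Kent, Galt}: service 12 + fixed 17 = 29
No other subset beats 21.

Open Joliet and Galt; minimum total cost 21.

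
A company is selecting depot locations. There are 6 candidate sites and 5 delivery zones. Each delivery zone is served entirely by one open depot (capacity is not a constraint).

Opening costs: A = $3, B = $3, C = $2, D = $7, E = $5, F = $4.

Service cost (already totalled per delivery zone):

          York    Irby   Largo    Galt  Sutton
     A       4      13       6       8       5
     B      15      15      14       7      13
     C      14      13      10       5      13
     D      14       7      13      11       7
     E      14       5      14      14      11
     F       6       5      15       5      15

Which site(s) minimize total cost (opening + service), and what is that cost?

Open A and F; minimum total cost 32.

For any fixed open set, each delivery zone goes to its cheapest open site; total = fixed + service.
{A, F}: York→A 4, Irby→F 5, Largo→A 6, Galt→F 5, Sutton→A 5. Service 25; fixed 7; total 32.
{A, C, F}: York→A 4, Irby→F 5, Largo→A 6, Galt→C 5, Sutton→A 5. Service 25; fixed 9; total 34.
{A, B, F}: service 25 + fixed 10 = 35
{A, B, C, D, E, F}: service 25 + fixed 24 = 49
No other subset beats 32.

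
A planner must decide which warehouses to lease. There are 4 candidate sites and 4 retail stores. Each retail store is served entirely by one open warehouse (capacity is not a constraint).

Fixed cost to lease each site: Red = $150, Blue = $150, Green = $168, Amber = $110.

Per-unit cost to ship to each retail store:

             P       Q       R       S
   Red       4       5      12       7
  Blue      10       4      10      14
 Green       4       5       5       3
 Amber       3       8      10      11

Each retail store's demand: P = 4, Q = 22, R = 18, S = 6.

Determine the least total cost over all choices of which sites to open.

Minimum total cost: 402

For any fixed open set, each retail store goes to its cheapest open site; total = fixed + service.
{Green}: P→Green 4·4=16, Q→Green 5·22=110, R→Green 5·18=90, S→Green 3·6=18. Service 234; fixed 168; total 402.
{Green, Amber}: service 230 + fixed 278 = 508
{Blue, Green}: service 212 + fixed 318 = 530
{Red, Blue, Green, Amber}: service 208 + fixed 578 = 786
No other subset beats 402.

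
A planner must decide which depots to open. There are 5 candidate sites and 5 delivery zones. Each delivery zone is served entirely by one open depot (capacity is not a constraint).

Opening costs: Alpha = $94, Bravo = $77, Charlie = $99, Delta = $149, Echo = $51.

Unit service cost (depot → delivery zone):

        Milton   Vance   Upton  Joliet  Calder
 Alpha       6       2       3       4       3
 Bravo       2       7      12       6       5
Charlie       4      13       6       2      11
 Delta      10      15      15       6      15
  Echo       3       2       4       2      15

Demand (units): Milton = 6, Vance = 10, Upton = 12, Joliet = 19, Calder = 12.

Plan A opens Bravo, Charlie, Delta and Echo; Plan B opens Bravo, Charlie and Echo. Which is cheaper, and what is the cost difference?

Plan B is cheaper by 149.

Plan A: {Bravo, Charlie, Delta, Echo}: Milton→Bravo 2·6=12, Vance→Echo 2·10=20, Upton→Echo 4·12=48, Joliet→Charlie 2·19=38, Calder→Bravo 5·12=60. Service 178; fixed 376; total 554.
Plan B: {Bravo, Charlie, Echo}: Milton→Bravo 2·6=12, Vance→Echo 2·10=20, Upton→Echo 4·12=48, Joliet→Charlie 2·19=38, Calder→Bravo 5·12=60. Service 178; fixed 227; total 405.
Difference: |554 − 405| = 149.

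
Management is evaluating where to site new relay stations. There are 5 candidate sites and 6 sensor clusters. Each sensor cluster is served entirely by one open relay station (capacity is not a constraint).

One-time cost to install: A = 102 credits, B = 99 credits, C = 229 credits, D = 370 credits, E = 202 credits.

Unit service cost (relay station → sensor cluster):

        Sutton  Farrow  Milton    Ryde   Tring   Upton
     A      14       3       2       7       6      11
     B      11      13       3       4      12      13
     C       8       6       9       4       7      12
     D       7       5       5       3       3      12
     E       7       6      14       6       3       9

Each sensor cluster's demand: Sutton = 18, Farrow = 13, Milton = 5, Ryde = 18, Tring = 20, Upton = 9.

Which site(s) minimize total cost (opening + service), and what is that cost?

For any fixed open set, each sensor cluster goes to its cheapest open site; total = fixed + service.
{E}: Sutton→E 7·18=126, Farrow→E 6·13=78, Milton→E 14·5=70, Ryde→E 6·18=108, Tring→E 3·20=60, Upton→E 9·9=81. Service 523; fixed 202; total 725.
{A, E}: service 424 + fixed 304 = 728
{B, E}: Sutton→E 7·18=126, Farrow→E 6·13=78, Milton→B 3·5=15, Ryde→B 4·18=72, Tring→E 3·20=60, Upton→E 9·9=81. Service 432; fixed 301; total 733.
{A, B, C, D, E}: service 370 + fixed 1002 = 1372
No other subset beats 725.

Open E only; minimum total cost 725.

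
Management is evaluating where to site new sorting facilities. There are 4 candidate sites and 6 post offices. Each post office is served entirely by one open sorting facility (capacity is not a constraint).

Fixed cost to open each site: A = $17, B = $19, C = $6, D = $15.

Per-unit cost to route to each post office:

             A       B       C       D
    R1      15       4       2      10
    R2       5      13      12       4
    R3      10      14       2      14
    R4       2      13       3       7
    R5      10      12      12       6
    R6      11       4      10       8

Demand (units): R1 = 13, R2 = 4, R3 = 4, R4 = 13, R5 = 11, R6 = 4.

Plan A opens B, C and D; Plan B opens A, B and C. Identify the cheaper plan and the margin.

Plan A: {B, C, D}: R1→C 2·13=26, R2→D 4·4=16, R3→C 2·4=8, R4→C 3·13=39, R5→D 6·11=66, R6→B 4·4=16. Service 171; fixed 40; total 211.
Plan B: {A, B, C}: R1→C 2·13=26, R2→A 5·4=20, R3→C 2·4=8, R4→A 2·13=26, R5→A 10·11=110, R6→B 4·4=16. Service 206; fixed 42; total 248.
Difference: |211 − 248| = 37.

Plan A is cheaper by 37.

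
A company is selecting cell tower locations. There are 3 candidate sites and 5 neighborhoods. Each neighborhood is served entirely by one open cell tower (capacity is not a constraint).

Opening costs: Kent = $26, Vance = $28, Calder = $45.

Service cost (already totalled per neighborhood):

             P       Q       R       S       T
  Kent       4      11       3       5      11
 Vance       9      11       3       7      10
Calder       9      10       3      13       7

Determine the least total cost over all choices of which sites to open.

Minimum total cost: 60

For any fixed open set, each neighborhood goes to its cheapest open site; total = fixed + service.
{Kent}: P→Kent 4, Q→Kent 11, R→Kent 3, S→Kent 5, T→Kent 11. Service 34; fixed 26; total 60.
{Vance}: service 40 + fixed 28 = 68
{Kent, Vance}: P→Kent 4, Q→Kent 11, R→Kent 3, S→Kent 5, T→Vance 10. Service 33; fixed 54; total 87.
{Kent, Vance, Calder}: P→Kent 4, Q→Calder 10, R→Kent 3, S→Kent 5, T→Calder 7. Service 29; fixed 99; total 128.
No other subset beats 60.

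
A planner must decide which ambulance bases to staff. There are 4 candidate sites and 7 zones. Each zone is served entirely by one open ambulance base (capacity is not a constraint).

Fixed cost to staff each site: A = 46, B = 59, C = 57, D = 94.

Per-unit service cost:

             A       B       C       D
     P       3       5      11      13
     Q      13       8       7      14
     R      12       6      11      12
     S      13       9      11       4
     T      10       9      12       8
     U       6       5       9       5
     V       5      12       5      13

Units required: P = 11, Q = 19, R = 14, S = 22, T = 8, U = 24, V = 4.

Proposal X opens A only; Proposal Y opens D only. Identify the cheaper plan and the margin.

Proposal Y is cheaper by 29.

Proposal X: {A}: P→A 3·11=33, Q→A 13·19=247, R→A 12·14=168, S→A 13·22=286, T→A 10·8=80, U→A 6·24=144, V→A 5·4=20. Service 978; fixed 46; total 1024.
Proposal Y: {D}: P→D 13·11=143, Q→D 14·19=266, R→D 12·14=168, S→D 4·22=88, T→D 8·8=64, U→D 5·24=120, V→D 13·4=52. Service 901; fixed 94; total 995.
Difference: |1024 − 995| = 29.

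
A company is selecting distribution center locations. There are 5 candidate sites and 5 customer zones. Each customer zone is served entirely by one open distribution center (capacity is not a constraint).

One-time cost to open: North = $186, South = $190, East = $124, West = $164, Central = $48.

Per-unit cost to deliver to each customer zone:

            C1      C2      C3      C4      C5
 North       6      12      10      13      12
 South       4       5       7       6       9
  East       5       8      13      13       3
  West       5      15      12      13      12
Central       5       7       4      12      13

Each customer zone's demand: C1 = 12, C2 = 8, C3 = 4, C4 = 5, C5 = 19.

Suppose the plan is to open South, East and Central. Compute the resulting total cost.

Total cost: 553

Each customer zone is assigned to its cheapest site among the open ones.
{South, East, Central}: C1→South 4·12=48, C2→South 5·8=40, C3→Central 4·4=16, C4→South 6·5=30, C5→East 3·19=57. Service 191; fixed 362; total 553.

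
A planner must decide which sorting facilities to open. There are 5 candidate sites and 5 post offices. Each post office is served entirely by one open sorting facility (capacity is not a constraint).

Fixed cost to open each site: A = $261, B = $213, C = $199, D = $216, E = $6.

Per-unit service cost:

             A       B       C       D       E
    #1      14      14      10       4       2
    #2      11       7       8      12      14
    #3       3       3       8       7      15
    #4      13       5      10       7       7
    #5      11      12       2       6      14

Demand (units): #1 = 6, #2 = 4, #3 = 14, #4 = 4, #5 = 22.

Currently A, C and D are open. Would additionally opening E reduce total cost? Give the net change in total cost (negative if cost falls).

Yes — net change −6 (cost falls by 6).

Current service cost with {A, C, D}: 170.
Adding E: each post office re-picks its cheapest; new service cost 158, saving 12.
Extra fixed cost: 6. Net change = 6 − 12 = -6.
(Totals: 846 → 840.)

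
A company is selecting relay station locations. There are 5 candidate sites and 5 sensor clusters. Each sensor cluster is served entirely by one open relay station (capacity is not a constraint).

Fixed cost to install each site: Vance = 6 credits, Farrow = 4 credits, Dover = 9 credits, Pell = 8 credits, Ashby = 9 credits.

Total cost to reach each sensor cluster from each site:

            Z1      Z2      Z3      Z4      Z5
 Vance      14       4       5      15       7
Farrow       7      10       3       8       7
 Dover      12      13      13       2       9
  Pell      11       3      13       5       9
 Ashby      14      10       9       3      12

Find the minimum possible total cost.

For any fixed open set, each sensor cluster goes to its cheapest open site; total = fixed + service.
{Farrow, Pell}: Z1→Farrow 7, Z2→Pell 3, Z3→Farrow 3, Z4→Pell 5, Z5→Farrow 7. Service 25; fixed 12; total 37.
{Vance, Farrow}: Z1→Farrow 7, Z2→Vance 4, Z3→Farrow 3, Z4→Farrow 8, Z5→Vance 7. Service 29; fixed 10; total 39.
{Farrow}: Z1→Farrow 7, Z2→Farrow 10, Z3→Farrow 3, Z4→Farrow 8, Z5→Farrow 7. Service 35; fixed 4; total 39.
{Vance, Farrow, Dover, Pell, Ashby}: service 22 + fixed 36 = 58
No other subset beats 37.

Minimum total cost: 37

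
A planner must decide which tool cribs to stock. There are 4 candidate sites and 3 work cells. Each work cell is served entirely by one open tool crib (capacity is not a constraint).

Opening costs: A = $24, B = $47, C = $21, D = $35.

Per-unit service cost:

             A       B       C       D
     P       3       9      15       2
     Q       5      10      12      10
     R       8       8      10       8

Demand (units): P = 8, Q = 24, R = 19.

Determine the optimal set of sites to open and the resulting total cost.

For any fixed open set, each work cell goes to its cheapest open site; total = fixed + service.
{A}: P→A 3·8=24, Q→A 5·24=120, R→A 8·19=152. Service 296; fixed 24; total 320.
{A, C}: P→A 3·8=24, Q→A 5·24=120, R→A 8·19=152. Service 296; fixed 45; total 341.
{A, D}: service 288 + fixed 59 = 347
{A, B, C, D}: P→D 2·8=16, Q→A 5·24=120, R→A 8·19=152. Service 288; fixed 127; total 415.
(All 15 nonempty subsets were checked; A only is lowest.)

Open A only; minimum total cost 320.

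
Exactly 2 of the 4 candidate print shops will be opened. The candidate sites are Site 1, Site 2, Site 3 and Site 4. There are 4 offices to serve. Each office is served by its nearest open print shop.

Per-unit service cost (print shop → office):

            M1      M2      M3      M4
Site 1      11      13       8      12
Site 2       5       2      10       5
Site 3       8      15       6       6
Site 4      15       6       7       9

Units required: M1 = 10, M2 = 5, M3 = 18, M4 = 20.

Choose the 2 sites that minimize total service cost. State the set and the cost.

With exactly 2 open, each office uses its cheapest among the chosen.
{Site 2, Site 3}: M1→Site 2 5·10=50, M2→Site 2 2·5=10, M3→Site 3 6·18=108, M4→Site 2 5·20=100. Service cost 268.
{Site 2, Site 4}: service cost 286
{Site 1, Site 2}: service cost 304
Among all 6 size-2 choices, {Site 2, Site 3} is lowest.

Choose Site 2 and Site 3; total service cost 268.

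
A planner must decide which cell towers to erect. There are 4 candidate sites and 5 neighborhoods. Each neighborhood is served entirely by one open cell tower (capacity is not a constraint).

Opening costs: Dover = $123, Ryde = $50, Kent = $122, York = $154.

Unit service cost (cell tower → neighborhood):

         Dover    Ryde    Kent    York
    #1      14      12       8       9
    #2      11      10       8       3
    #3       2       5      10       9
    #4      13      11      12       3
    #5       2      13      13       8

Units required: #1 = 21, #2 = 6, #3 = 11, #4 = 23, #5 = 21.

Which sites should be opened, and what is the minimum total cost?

For any fixed open set, each neighborhood goes to its cheapest open site; total = fixed + service.
{Dover, York}: #1→York 9·21=189, #2→York 3·6=18, #3→Dover 2·11=22, #4→York 3·23=69, #5→Dover 2·21=42. Service 340; fixed 277; total 617.
{Dover, Ryde, York}: #1→York 9·21=189, #2→York 3·6=18, #3→Dover 2·11=22, #4→York 3·23=69, #5→Dover 2·21=42. Service 340; fixed 327; total 667.
{York}: service 543 + fixed 154 = 697
{Dover, Ryde, Kent, York}: service 319 + fixed 449 = 768
(All 15 nonempty subsets were checked; Dover and York is lowest.)

Open Dover and York; minimum total cost 617.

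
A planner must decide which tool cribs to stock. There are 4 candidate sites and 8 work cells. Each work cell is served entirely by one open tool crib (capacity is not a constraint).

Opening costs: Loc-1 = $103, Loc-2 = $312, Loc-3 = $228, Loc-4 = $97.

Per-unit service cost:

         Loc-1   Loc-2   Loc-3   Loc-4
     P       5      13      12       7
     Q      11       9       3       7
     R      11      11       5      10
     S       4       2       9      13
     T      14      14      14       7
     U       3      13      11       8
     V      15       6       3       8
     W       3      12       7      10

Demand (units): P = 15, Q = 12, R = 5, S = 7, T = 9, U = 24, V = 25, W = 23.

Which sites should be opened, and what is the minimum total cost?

For any fixed open set, each work cell goes to its cheapest open site; total = fixed + service.
{Loc-1, Loc-3}: P→Loc-1 5·15=75, Q→Loc-3 3·12=36, R→Loc-3 5·5=25, S→Loc-1 4·7=28, T→Loc-1 14·9=126, U→Loc-1 3·24=72, V→Loc-3 3·25=75, W→Loc-1 3·23=69. Service 506; fixed 331; total 837.
{Loc-1, Loc-4}: service 641 + fixed 200 = 841
{Loc-1, Loc-3, Loc-4}: P→Loc-1 5·15=75, Q→Loc-3 3·12=36, R→Loc-3 5·5=25, S→Loc-1 4·7=28, T→Loc-4 7·9=63, U→Loc-1 3·24=72, V→Loc-3 3·25=75, W→Loc-1 3·23=69. Service 443; fixed 428; total 871.
{Loc-1, Loc-2, Loc-3, Loc-4}: service 429 + fixed 740 = 1169
(All 15 nonempty subsets were checked; Loc-1 and Loc-3 is lowest.)

Open Loc-1 and Loc-3; minimum total cost 837.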